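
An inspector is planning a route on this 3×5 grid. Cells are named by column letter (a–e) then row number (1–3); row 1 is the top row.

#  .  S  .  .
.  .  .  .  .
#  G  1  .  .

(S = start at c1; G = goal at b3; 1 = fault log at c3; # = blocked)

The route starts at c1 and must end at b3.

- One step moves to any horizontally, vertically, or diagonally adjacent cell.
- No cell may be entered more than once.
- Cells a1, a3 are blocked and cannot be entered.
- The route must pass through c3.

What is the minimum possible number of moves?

3

Any route passes through c3 somewhere between c1 and b3. Summing Chebyshev distances along the two legs (c1 → c3 → b3) gives a lower bound of 2 + 1 = 3 moves.
A route of 3 moves achieves this: c1 → b2 → c3 → b3.
Since 3 matches the lower bound, it is optimal.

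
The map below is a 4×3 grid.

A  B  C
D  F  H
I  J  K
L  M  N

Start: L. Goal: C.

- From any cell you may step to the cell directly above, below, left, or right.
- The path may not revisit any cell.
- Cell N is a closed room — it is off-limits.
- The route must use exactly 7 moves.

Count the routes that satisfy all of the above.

9

Need simple routes of exactly 7 moves from L to C (Manhattan distance 5, so 1 moves are spent on a detour and 1 undoing it).
Branch systematically from the start, pruning whenever the remaining move budget drops below the Manhattan distance to C or differs from it in parity. Grouping the completions by first move — via I: 4; via M: 5 — and summing: 4 + 5 = 9.
That gives 9 routes.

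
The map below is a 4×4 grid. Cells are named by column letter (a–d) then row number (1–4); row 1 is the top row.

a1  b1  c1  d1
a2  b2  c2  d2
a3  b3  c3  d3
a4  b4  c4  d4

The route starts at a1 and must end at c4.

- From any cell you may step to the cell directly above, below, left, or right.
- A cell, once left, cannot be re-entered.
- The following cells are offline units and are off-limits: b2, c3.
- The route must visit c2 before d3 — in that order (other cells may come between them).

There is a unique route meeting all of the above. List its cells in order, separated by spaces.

a1 b1 c1 c2 d2 d3 d4 c4

The waypoints must appear in the order c2, d3, with no cell reused.
Route from a1: 2× right (reaching c1), down to c2, right to d2, 2× down (reaching d4), left to c4 — 7 moves in all.
Check: order respected (c2 at step 3, d3 at step 5).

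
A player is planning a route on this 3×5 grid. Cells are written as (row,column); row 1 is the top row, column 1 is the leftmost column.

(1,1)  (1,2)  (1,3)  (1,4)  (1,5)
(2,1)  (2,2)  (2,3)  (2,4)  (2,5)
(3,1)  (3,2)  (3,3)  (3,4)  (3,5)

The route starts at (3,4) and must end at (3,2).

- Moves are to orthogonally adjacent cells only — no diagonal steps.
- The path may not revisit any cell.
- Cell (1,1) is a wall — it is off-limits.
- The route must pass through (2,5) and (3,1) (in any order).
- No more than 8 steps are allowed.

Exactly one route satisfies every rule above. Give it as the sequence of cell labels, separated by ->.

(3,4) -> (3,5) -> (2,5) -> (2,4) -> (2,3) -> (2,2) -> (2,1) -> (3,1) -> (3,2)

The budget equals the shortest possible length, so every move has to be on a shortest route through the required cells.
Route from (3,4): right 1 to (3,5), up 1 to (2,5), left 4 to (2,1), down 1 to (3,1), right 1 to (3,2) — 8 moves in all.
Check: all required cells visited; 8 ≤ 8 moves.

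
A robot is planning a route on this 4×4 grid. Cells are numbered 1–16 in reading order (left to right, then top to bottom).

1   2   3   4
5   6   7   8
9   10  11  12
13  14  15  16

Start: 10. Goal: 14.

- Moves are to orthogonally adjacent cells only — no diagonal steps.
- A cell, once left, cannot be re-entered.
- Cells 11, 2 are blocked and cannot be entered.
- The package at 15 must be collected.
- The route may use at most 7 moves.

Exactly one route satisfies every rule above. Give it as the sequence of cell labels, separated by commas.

Any route must reach 15 and still end at 14 within 7 moves, so the order of the required stops is forced.
Route from 10: up 1 to 6, right 2 to 8, down 2 to 16, left 2 to 14 — 7 moves in all.
Check: all required cells visited; 7 ≤ 7 moves.

10, 6, 7, 8, 12, 16, 15, 14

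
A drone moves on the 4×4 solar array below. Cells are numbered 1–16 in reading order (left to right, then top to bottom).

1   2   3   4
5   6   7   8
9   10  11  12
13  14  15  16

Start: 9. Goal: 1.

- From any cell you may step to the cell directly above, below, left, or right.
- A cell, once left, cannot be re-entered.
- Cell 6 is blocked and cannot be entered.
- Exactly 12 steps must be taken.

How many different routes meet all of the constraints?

4

Need simple routes of exactly 12 moves from 9 to 1 (Manhattan distance 2, so 5 moves are spent on a detour and 5 undoing it).
Enumerating: 9 13 14 10 11 15 16 12 8 4 3 2 1 | 9 13 14 10 11 15 16 12 8 7 3 2 1 | 9 13 14 15 16 12 11 7 8 4 3 2 1 | 9 10 14 15 16 12 11 7 8 4 3 2 1.
That gives 4 routes.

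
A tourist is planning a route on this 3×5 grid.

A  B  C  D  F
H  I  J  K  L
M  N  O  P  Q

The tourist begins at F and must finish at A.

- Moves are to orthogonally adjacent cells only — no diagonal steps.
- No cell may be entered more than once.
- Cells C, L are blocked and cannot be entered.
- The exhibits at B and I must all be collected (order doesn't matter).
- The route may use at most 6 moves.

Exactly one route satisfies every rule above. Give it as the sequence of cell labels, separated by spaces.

The 6-move cap with required stops at B, I leaves no slack for detours.
Route from F: left to D, down to K, 2× left (reaching I), up to B, left to A — 6 moves in all.
Check: all required cells visited; 6 ≤ 6 moves.

F D K J I B A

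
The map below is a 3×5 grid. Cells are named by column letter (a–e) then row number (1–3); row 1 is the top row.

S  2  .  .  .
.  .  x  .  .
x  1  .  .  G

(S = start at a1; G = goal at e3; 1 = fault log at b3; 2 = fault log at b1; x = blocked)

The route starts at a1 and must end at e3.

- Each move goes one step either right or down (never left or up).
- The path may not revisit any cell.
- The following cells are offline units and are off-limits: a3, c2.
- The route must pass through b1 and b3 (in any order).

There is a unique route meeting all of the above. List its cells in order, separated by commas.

Moves only go right or down, so the column and row indices never decrease.
Route from a1: right 1 to b1, down 2 to b3, right 3 to e3 — 6 moves in all.
Check: all required cells visited.

a1, b1, b2, b3, c3, d3, e3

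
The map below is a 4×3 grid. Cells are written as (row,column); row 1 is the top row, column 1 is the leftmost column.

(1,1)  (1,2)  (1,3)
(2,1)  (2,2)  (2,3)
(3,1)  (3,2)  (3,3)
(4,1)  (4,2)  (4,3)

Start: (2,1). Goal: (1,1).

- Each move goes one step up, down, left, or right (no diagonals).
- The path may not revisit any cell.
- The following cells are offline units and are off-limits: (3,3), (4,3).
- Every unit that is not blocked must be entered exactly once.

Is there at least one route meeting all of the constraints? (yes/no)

One route that works: (2,1) → (3,1) → (4,1) → (4,2) → (3,2) → (2,2) → (2,3) → (1,3) → (1,2) → (1,1).

yes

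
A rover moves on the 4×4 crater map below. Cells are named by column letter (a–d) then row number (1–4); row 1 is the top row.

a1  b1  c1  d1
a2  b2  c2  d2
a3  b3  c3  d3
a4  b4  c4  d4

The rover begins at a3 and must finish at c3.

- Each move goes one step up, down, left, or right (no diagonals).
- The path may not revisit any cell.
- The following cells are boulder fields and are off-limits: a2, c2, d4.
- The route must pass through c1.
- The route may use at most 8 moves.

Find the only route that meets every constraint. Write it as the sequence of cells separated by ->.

a3 -> b3 -> b2 -> b1 -> c1 -> d1 -> d2 -> d3 -> c3

Any route must reach c1 and still end at c3 within 8 moves, so the order of the required stops is forced.
Route from a3: right to b3, 2× up (reaching b1), 2× right (reaching d1), 2× down (reaching d3), left to c3 — 8 moves in all.
Check: all required cells visited; 8 ≤ 8 moves.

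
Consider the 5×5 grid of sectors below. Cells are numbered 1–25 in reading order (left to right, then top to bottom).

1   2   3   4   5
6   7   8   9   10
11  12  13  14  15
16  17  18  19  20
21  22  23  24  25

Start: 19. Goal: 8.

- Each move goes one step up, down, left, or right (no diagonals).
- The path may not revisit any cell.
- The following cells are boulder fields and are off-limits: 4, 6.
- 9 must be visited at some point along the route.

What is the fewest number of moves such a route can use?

Any route passes through 9 somewhere between 19 and 8. Summing Manhattan distances along the two legs (19 → 9 → 8) gives a lower bound of 2 + 1 = 3 moves.
A route of 3 moves achieves this: 19 → 14 → 9 → 8.
Since 3 matches the lower bound, it is optimal.

3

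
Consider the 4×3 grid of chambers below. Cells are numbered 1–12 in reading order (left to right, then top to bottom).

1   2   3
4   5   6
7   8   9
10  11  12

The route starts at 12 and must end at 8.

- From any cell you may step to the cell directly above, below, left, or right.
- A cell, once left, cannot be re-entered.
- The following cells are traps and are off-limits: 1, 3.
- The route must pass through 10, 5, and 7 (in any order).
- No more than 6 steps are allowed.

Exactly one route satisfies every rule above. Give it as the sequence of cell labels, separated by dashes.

The budget equals the shortest possible length, so every move has to be on a shortest route through the required cells.
Route from 12: left 2 to 10, up 2 to 4, right 1 to 5, down 1 to 8 — 6 moves in all.
Check: all required cells visited; 6 ≤ 6 moves.

12 - 11 - 10 - 7 - 4 - 5 - 8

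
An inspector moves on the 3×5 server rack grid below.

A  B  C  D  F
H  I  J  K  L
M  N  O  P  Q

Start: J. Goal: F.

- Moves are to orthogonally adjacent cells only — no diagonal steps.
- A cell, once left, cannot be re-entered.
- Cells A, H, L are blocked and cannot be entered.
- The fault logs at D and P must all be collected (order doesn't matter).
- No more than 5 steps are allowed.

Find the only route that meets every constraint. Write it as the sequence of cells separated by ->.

J -> O -> P -> K -> D -> F

The budget equals the shortest possible length, so every move has to be on a shortest route through the required cells.
Route from J: down 1 to O, right 1 to P, up 2 to D, right 1 to F — 5 moves in all.
Check: all required cells visited; 5 ≤ 5 moves.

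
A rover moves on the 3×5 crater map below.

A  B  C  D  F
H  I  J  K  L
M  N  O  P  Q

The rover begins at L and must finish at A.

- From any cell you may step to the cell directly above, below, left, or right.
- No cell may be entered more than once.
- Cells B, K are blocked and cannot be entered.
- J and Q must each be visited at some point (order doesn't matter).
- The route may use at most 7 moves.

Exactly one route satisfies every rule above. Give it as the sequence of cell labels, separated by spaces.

The budget equals the shortest possible length, so every move has to be on a shortest route through the required cells.
Route from L: down 1 to Q, left 2 to O, up 1 to J, left 2 to H, up 1 to A — 7 moves in all.
Check: all required cells visited; 7 ≤ 7 moves.

L Q P O J I H A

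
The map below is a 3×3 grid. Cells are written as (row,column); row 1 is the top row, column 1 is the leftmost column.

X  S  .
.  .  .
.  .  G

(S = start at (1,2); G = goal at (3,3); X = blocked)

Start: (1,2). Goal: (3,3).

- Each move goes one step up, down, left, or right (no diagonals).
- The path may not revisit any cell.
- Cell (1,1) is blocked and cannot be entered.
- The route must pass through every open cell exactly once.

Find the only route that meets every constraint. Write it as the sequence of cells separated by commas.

Need to visit all 8 open cells exactly once, starting at (1,2) and ending at (3,3).
Cell (3,1) has only two open neighbours ((2,1) and (3,2)), so the path must pass straight through it: one of those is the cell it's entered from and the other is where it exits.
Route from (1,2): right 1 to (1,3), down 1 to (2,3), left 2 to (2,1), down 1 to (3,1), right 2 to (3,3) — 7 moves in all.
Check: all 8 open cells covered.

(1,2), (1,3), (2,3), (2,2), (2,1), (3,1), (3,2), (3,3)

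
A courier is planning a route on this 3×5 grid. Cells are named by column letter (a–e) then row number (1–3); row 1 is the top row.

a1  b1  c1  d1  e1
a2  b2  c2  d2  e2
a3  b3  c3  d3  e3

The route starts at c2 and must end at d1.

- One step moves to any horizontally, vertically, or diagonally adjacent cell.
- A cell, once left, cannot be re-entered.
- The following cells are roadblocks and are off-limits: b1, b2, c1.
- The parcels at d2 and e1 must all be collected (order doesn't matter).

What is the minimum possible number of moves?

3

Any route passes through d2 and e1 in some order between c2 and d1. Summing Chebyshev distances along each leg and taking the cheapest ordering (c2 → d2 → e1 → d1) gives a lower bound of 1 + 1 + 1 = 3 moves.
A route of 3 moves achieves this: c2 → d2 → e1 → d1.
Since 3 matches the lower bound, it is optimal.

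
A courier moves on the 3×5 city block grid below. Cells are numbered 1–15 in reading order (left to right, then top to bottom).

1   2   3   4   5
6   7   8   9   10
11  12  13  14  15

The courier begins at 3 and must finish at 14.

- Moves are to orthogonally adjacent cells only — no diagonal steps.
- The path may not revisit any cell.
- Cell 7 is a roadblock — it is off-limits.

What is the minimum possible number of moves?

3

The Manhattan distance from 3 to 14 is |1−3| + |3−4| = 3, so at least 3 moves are needed.
A route of 3 moves achieves this: 3 → 8 → 13 → 14.
Since 3 matches the lower bound, it is optimal.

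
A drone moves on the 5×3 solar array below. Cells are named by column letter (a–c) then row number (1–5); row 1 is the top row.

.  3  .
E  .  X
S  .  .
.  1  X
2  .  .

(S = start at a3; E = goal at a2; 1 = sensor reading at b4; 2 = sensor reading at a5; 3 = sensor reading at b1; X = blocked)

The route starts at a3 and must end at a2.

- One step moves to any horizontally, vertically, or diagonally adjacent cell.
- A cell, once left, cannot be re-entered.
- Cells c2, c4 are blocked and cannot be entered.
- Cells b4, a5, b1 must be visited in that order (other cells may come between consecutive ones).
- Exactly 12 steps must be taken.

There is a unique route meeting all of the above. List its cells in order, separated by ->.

The waypoints must appear in the order b4, a5, b1, with no cell reused.
Route from a3: down-right 2 to c5, left 2 to a5, up 1 to a4, up-right 1 to b3, right 1 to c3, up-left 1 to b2, up-right 1 to c1, left 2 to a1, down 1 to a2 — 12 moves in all.
Check: order respected (1 at step 1, 2 at step 4, 3 at step 10); 12 moves as required.

a3 -> b4 -> c5 -> b5 -> a5 -> a4 -> b3 -> c3 -> b2 -> c1 -> b1 -> a1 -> a2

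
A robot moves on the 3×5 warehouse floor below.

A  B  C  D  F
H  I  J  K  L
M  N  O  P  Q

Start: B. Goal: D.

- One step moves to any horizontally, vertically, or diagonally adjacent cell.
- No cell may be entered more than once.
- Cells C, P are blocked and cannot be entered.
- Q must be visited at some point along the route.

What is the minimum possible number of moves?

5

Any route passes through Q somewhere between B and D. Summing Chebyshev distances along the two legs (B → Q → D) gives a lower bound of 3 + 2 = 5 moves.
A route of 5 moves achieves this: B → J → K → Q → L → D.
Since 5 matches the lower bound, it is optimal.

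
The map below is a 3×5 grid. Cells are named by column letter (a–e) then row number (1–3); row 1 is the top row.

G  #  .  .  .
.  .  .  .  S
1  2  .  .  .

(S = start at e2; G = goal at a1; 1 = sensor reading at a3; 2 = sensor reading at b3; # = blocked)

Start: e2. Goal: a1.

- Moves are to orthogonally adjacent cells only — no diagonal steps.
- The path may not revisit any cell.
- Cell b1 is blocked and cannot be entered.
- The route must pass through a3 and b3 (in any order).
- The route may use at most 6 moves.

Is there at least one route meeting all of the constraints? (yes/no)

no

Even ignoring the no-revisit rule, getting from e2 to a1, taking the cheapest ordering e2 → b3 → a3 → a1 needs at least 4 + 1 + 2 = 7 moves (Manhattan distance per leg), which exceeds the 6-move limit.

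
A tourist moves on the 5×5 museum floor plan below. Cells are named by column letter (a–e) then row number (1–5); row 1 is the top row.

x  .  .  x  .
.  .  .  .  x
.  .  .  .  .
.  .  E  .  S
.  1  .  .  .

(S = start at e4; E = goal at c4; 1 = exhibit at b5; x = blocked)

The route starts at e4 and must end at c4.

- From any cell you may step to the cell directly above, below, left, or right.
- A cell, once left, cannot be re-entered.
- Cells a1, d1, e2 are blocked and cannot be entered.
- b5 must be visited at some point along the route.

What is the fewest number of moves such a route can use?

6

Any route passes through b5 somewhere between e4 and c4. Summing Manhattan distances along the two legs (e4 → b5 → c4) gives a lower bound of 4 + 2 = 6 moves.
A route of 6 moves achieves this: e4 → e5 → d5 → c5 → b5 → b4 → c4.
Since 6 matches the lower bound, it is optimal.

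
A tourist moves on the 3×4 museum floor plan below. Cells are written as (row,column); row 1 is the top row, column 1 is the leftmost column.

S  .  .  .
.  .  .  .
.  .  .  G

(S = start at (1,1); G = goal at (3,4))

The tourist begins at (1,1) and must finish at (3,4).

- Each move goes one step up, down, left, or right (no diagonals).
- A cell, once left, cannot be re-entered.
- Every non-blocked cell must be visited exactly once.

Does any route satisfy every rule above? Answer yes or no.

One route that works: (1,1) → (2,1) → (3,1) → (3,2) → (2,2) → (1,2) → (1,3) → (1,4) → (2,4) → (2,3) → (3,3) → (3,4).

yes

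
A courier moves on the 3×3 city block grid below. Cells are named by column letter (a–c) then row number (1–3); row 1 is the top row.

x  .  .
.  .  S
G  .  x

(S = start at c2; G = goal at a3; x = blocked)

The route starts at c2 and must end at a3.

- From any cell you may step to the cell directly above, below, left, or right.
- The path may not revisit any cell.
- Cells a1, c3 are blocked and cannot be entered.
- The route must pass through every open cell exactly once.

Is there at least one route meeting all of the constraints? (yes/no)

no

Colour the cells like a checkerboard: each orthogonal step flips colour, so a Hamiltonian route alternates colours. Here there are 3 cells of one colour and 4 of the other, with start on the opposite colour to the goal — the counts and endpoints can't be arranged into an alternating sequence of length 7, so no Hamiltonian route exists.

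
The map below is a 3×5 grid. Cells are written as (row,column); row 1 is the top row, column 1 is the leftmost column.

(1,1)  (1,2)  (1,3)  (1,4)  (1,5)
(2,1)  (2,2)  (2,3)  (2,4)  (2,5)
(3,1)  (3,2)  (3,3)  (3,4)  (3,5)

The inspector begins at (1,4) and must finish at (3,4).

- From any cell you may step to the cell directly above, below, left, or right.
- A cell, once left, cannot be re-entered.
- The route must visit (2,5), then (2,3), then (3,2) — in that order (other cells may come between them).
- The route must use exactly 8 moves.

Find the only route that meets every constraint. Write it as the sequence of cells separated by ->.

The waypoints must appear in the order (2,5), (2,3), (3,2), with no cell reused.
Route from (1,4): right to (1,5), down to (2,5), 3× left (reaching (2,2)), down to (3,2), 2× right (reaching (3,4)) — 8 moves in all.
Check: order respected ((2,5) at step 2, (2,3) at step 4, (3,2) at step 6); 8 moves as required.

(1,4) -> (1,5) -> (2,5) -> (2,4) -> (2,3) -> (2,2) -> (3,2) -> (3,3) -> (3,4)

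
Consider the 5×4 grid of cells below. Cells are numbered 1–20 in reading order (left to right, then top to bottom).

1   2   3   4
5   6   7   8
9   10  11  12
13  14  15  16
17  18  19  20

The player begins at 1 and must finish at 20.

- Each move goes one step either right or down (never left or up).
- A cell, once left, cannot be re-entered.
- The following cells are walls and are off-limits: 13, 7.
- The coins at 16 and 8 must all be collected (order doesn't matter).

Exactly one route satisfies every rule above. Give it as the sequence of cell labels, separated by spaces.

1 2 3 4 8 12 16 20

Moves only go right or down, so the column and row indices never decrease.
Route from 1: 3× right (reaching 4), 4× down (reaching 20) — 7 moves in all.
Check: all required cells visited.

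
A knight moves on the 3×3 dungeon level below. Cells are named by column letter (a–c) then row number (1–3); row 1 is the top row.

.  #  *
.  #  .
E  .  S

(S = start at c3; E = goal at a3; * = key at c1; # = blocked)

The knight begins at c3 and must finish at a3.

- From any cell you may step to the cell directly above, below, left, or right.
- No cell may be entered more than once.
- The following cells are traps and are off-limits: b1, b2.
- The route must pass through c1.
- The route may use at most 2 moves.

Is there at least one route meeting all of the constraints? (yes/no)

c1 must be visited but has only one open neighbour (c2), and it is neither the start nor the goal — the route would have to enter and leave through c2, re-entering it.

no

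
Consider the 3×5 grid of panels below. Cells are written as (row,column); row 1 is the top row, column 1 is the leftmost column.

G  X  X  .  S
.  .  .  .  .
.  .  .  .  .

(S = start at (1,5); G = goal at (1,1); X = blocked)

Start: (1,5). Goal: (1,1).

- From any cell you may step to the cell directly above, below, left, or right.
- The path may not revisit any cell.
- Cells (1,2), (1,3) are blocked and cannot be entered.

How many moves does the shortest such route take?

6

The Manhattan distance from (1,5) to (1,1) is |1−1| + |5−1| = 4, so at least 4 moves are needed.
That bound ignores the blocked cells. Measuring each leg by the fewest moves that actually steer around them ((1,5)→(1,1): 6) raises the lower bound to 6.
A route of 6 moves exists: (1,5) → (2,5) → (2,4) → (2,3) → (2,2) → (2,1) → (1,1).
Since 6 matches that lower bound, it is optimal.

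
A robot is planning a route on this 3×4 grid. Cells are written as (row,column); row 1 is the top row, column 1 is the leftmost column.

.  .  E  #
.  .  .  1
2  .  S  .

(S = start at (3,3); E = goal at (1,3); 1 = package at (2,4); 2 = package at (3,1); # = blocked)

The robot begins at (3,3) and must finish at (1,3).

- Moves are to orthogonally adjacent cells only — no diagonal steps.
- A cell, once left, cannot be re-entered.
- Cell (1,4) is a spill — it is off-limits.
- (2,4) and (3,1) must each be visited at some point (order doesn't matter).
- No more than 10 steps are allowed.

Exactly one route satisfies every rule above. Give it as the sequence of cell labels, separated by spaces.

(3,3) (3,4) (2,4) (2,3) (2,2) (3,2) (3,1) (2,1) (1,1) (1,2) (1,3)

Any route must reach (2,4) and (3,1) and still end at (1,3) within 10 moves, so the order of the required stops is forced.
Route from (3,3): right to (3,4), up to (2,4), 2× left (reaching (2,2)), down to (3,2), left to (3,1), 2× up (reaching (1,1)), 2× right (reaching (1,3)) — 10 moves in all.
Check: all required cells visited; 10 ≤ 10 moves.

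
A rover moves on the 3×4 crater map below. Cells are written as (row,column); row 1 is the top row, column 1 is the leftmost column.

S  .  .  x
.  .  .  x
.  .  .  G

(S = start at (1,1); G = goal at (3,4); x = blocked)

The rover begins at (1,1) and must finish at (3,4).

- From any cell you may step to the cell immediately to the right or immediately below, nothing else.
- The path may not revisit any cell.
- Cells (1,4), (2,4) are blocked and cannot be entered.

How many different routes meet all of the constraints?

6

A right/down-only route from (1,1) to (3,4) makes exactly 2 down-moves and 3 right-moves in some order.
With no other constraints that would be C(5,2) = 10 routes.
Subtract routes through each blocked cell (inclusion–exclusion for overlaps): − through (1,4): 1 − through (2,4): 4 + through (1,4)&(2,4): 1 → 6.
That gives 6 routes.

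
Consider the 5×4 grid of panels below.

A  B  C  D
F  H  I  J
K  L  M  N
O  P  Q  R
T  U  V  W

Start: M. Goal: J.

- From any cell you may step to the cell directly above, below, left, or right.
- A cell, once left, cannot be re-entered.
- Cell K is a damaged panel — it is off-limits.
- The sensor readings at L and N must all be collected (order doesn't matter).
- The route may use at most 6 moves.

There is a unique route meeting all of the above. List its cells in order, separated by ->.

The budget equals the shortest possible length, so every move has to be on a shortest route through the required cells.
Route from M: left to L, down to P, 2× right (reaching R), 2× up (reaching J) — 6 moves in all.
Check: all required cells visited; 6 ≤ 6 moves.

M -> L -> P -> Q -> R -> N -> J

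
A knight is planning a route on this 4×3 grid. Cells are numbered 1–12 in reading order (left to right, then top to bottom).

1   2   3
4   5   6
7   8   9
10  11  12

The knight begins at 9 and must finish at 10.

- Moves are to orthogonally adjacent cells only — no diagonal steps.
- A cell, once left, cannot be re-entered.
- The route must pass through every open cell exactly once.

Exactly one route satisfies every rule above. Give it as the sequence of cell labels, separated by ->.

Need to visit all 12 open cells exactly once, starting at 9 and ending at 10.
Cell 1 has only two open neighbours (4 and 2), so the path must pass straight through it: one of those is the cell it's entered from and the other is where it exits.
Route from 9: down to 12, left to 11, 2× up (reaching 5), right to 6, up to 3, 2× left (reaching 1), 3× down (reaching 10) — 11 moves in all.
Check: all 12 open cells covered.

9 -> 12 -> 11 -> 8 -> 5 -> 6 -> 3 -> 2 -> 1 -> 4 -> 7 -> 10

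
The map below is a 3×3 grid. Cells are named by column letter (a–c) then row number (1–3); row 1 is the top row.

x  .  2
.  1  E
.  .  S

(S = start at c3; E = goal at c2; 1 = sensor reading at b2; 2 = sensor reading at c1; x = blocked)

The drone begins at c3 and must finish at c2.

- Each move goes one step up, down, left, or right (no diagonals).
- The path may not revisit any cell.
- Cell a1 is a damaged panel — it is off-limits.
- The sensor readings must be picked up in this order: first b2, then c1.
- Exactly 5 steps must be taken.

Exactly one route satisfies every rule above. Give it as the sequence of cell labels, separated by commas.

The waypoints must appear in the order b2, c1, with no cell reused.
Route from c3: left to b3, 2× up (reaching b1), right to c1, down to c2 — 5 moves in all.
Check: order respected (1 at step 2, 2 at step 4); 5 moves as required.

c3, b3, b2, b1, c1, c2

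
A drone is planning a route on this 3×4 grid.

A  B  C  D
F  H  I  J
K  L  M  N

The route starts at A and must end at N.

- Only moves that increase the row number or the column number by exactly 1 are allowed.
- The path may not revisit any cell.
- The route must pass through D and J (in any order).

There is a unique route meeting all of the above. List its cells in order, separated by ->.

A -> B -> C -> D -> J -> N

Moves only go right or down, so the column and row indices never decrease.
Route from A: 3× right (reaching D), 2× down (reaching N) — 5 moves in all.
Check: all required cells visited.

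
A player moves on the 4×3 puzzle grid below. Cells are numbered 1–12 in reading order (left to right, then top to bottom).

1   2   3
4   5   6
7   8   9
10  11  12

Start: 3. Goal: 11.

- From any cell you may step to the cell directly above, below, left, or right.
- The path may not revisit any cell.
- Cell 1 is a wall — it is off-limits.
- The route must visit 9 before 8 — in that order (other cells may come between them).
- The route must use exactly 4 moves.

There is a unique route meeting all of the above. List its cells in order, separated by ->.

The waypoints must appear in the order 9, 8, with no cell reused.
Route from 3: down 2 to 9, left 1 to 8, down 1 to 11 — 4 moves in all.
Check: order respected (9 at step 2, 8 at step 3); 4 moves as required.

3 -> 6 -> 9 -> 8 -> 11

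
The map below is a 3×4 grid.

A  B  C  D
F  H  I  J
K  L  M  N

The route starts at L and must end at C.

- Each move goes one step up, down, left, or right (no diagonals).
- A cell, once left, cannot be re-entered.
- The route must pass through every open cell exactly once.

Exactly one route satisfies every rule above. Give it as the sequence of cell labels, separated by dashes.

L - K - F - A - B - H - I - M - N - J - D - C

Need to visit all 12 open cells exactly once, starting at L and ending at C.
Cell N has only two open neighbours (J and M), so the path must pass straight through it: one of those is the cell it's entered from and the other is where it exits.
Route from L: left to K, 2× up (reaching A), right to B, down to H, right to I, down to M, right to N, 2× up (reaching D), left to C — 11 moves in all.
Check: all 12 open cells covered.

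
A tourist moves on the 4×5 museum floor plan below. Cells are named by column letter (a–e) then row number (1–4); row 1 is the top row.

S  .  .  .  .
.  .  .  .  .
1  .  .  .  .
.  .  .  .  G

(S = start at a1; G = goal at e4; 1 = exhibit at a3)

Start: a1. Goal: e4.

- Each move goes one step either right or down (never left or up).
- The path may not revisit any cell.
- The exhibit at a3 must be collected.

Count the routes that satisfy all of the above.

A right/down-only route from a1 to e4 makes exactly 3 down-moves and 4 right-moves in some order.
With no other constraints that would be C(7,3) = 35 routes.
Split at a3 and multiply the segment counts: a1→a3: 1; a3→e4: 5; product = 5.
That gives 5 routes.

5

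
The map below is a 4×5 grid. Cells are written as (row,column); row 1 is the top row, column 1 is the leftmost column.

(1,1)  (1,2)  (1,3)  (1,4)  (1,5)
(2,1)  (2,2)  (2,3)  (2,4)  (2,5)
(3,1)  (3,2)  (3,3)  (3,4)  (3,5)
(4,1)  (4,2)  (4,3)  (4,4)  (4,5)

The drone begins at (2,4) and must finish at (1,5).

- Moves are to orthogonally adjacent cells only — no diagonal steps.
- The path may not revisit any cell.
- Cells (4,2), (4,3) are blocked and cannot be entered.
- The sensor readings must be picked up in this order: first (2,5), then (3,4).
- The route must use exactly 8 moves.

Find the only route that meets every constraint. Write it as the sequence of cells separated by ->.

(2,4) -> (2,5) -> (3,5) -> (3,4) -> (3,3) -> (2,3) -> (1,3) -> (1,4) -> (1,5)

The waypoints must appear in the order (2,5), (3,4), with no cell reused.
Route from (2,4): right to (2,5), down to (3,5), 2× left (reaching (3,3)), 2× up (reaching (1,3)), 2× right (reaching (1,5)) — 8 moves in all.
Check: order respected ((2,5) at step 1, (3,4) at step 3); 8 moves as required.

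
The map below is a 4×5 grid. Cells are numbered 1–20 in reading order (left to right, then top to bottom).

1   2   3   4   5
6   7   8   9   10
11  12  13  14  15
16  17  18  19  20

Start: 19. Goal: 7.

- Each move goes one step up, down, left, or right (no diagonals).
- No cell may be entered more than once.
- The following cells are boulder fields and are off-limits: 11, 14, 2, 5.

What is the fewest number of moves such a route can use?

The Manhattan distance from 19 to 7 is |4−2| + |4−2| = 4, so at least 4 moves are needed.
A route of 4 moves achieves this: 19 → 18 → 13 → 8 → 7.
Since 4 matches the lower bound, it is optimal.

4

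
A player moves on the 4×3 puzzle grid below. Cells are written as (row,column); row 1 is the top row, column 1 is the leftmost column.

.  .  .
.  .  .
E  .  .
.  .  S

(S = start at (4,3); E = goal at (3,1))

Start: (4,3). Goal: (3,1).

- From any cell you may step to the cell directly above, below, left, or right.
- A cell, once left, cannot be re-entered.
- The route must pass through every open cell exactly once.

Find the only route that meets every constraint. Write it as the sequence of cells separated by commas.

(4,3), (3,3), (2,3), (1,3), (1,2), (1,1), (2,1), (2,2), (3,2), (4,2), (4,1), (3,1)

Need to visit all 12 open cells exactly once, starting at (4,3) and ending at (3,1).
Cell (1,3) has only two open neighbours ((2,3) and (1,2)), so the path must pass straight through it: one of those is the cell it's entered from and the other is where it exits.
Route from (4,3): 3× up (reaching (1,3)), 2× left (reaching (1,1)), down to (2,1), right to (2,2), 2× down (reaching (4,2)), left to (4,1), up to (3,1) — 11 moves in all.
Check: all 12 open cells covered.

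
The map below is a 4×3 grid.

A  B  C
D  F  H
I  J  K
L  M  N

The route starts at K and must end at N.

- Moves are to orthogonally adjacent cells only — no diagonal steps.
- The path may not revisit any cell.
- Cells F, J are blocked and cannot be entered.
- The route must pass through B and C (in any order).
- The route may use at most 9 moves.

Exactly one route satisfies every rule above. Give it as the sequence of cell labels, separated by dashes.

K - H - C - B - A - D - I - L - M - N

Any route must reach B and C and still end at N within 9 moves, so the order of the required stops is forced.
Route from K: up 2 to C, left 2 to A, down 3 to L, right 2 to N — 9 moves in all.
Check: all required cells visited; 9 ≤ 9 moves.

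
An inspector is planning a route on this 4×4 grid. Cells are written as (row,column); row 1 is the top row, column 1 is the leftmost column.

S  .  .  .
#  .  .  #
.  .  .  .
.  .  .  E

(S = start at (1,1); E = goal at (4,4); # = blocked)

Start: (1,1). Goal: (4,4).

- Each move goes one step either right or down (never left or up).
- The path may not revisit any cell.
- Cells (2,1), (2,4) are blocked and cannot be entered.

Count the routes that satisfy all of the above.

A right/down-only route from (1,1) to (4,4) makes exactly 3 down-moves and 3 right-moves in some order.
With no other constraints that would be C(6,3) = 20 routes.
Subtract routes through each blocked cell (inclusion–exclusion for overlaps): − through (2,1): 10 − through (2,4): 4 + through (2,1)&(2,4): 1 → 7.
That gives 7 routes.

7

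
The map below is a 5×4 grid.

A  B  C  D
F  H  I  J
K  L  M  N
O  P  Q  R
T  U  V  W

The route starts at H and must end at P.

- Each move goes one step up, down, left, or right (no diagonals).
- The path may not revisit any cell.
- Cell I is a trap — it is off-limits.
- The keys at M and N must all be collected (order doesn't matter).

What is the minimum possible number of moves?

Any route passes through M and N in some order between H and P. Summing Manhattan distances along each leg and taking the cheapest ordering (H → N → M → P) gives a lower bound of 3 + 1 + 2 = 6 moves.
A route of 6 moves achieves this: H → L → M → N → R → Q → P.
Since 6 matches the lower bound, it is optimal.

6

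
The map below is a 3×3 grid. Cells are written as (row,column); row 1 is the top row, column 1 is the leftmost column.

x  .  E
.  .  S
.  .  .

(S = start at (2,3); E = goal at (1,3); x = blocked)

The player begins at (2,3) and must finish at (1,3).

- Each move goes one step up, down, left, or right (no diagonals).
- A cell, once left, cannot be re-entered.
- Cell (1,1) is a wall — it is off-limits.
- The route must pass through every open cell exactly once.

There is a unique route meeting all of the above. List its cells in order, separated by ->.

(2,3) -> (3,3) -> (3,2) -> (3,1) -> (2,1) -> (2,2) -> (1,2) -> (1,3)

Need to visit all 8 open cells exactly once, starting at (2,3) and ending at (1,3).
Cell (3,1) has only two open neighbours ((2,1) and (3,2)), so the path must pass straight through it: one of those is the cell it's entered from and the other is where it exits.
Route from (2,3): down 1 to (3,3), left 2 to (3,1), up 1 to (2,1), right 1 to (2,2), up 1 to (1,2), right 1 to (1,3) — 7 moves in all.
Check: all 8 open cells covered.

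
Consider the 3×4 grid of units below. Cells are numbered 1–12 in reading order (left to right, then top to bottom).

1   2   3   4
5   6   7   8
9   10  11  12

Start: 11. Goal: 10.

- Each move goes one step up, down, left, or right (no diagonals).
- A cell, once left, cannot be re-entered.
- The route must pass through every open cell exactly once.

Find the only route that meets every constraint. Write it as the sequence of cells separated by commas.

Need to visit all 12 open cells exactly once, starting at 11 and ending at 10.
Cell 4 has only two open neighbours (8 and 3), so the path must pass straight through it: one of those is the cell it's entered from and the other is where it exits.
Route from 11: right to 12, 2× up (reaching 4), left to 3, down to 7, left to 6, up to 2, left to 1, 2× down (reaching 9), right to 10 — 11 moves in all.
Check: all 12 open cells covered.

11, 12, 8, 4, 3, 7, 6, 2, 1, 5, 9, 10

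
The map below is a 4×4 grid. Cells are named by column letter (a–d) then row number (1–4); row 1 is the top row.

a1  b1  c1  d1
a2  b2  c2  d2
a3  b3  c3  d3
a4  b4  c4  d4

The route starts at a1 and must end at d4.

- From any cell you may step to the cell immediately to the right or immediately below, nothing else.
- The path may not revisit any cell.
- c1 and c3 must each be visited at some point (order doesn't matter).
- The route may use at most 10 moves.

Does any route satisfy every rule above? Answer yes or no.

One route that works: a1 → b1 → c1 → c2 → c3 → c4 → d4.

yes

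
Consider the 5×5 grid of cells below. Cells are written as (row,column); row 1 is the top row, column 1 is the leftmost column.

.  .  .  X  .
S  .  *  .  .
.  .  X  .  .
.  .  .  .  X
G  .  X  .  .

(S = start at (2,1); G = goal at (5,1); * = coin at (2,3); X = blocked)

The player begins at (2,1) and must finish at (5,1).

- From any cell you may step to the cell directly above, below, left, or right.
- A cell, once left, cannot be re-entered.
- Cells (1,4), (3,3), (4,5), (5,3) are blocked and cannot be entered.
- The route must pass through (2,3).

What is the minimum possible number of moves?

Any route passes through (2,3) somewhere between (2,1) and (5,1). Summing Manhattan distances along the two legs ((2,1) → (2,3) → (5,1)) gives a lower bound of 2 + 5 = 7 moves.
The shortest route satisfying every rule uses 9 moves: (2,1) → (1,1) → (1,2) → (1,3) → (2,3) → (2,2) → (3,2) → (4,2) → (5,2) → (5,1).
The no-revisit rule (legs can't share cells) pushes the minimum above the 7-move bound; an exhaustive check rules out every length from 7 to 8, leaving 9 as the minimum.

9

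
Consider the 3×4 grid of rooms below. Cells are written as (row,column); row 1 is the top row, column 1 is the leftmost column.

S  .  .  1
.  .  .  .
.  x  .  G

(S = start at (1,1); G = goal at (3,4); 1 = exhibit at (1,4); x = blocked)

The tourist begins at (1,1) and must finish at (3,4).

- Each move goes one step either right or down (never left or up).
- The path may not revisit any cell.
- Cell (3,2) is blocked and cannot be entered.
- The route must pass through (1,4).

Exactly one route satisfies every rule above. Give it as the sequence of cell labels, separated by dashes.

Moves only go right or down, so the column and row indices never decrease.
Route from (1,1): 3× right (reaching (1,4)), 2× down (reaching (3,4)) — 5 moves in all.
Check: all required cells visited.

(1,1) - (1,2) - (1,3) - (1,4) - (2,4) - (3,4)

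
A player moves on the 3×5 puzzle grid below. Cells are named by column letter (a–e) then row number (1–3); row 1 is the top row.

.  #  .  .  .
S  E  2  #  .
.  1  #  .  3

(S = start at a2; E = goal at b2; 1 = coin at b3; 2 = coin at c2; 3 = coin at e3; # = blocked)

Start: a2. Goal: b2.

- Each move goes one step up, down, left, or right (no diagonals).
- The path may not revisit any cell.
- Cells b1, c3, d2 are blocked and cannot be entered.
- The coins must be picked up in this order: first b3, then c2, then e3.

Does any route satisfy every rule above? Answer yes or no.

no

Every way from a2 to c2 runs through b2 — but b2 is where the route must end, so it would be entered once on the way to c2 and again at the finish.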